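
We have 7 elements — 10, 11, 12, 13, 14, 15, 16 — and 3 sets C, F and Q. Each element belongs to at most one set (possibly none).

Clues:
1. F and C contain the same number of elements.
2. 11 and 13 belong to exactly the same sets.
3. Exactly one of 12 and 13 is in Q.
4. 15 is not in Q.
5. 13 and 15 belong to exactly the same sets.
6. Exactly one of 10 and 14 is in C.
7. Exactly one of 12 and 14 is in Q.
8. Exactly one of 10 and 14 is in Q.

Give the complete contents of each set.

C = {14}; F = {16}; Q = {10, 12}

From (4): 15 ∉ Q.
(5): 13 matches 15: 13 ∉ Q.
(2): 11 matches 13: 11 ∉ Q.
(3) (exactly one): 12 ∈ Q.
(7) (exactly one): 14 ∉ Q.
(8) (exactly one): 10 ∈ Q.
(6) (exactly one): 14 ∈ C.
Suppose 11 ∈ C: no assignment then satisfies all the clues, so 11 ∉ C.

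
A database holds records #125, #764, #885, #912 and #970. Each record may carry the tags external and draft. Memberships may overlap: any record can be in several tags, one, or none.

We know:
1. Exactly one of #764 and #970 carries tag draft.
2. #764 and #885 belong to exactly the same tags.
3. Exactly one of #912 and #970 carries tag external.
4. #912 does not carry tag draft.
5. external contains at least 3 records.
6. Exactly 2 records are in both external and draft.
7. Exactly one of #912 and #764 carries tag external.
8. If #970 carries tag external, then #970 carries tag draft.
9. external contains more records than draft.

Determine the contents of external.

external = {#125, #764, #885, #970}

From (4): #912 ∉ draft.
Suppose #125 ∉ external: no assignment then satisfies all the clues, so #125 ∈ external.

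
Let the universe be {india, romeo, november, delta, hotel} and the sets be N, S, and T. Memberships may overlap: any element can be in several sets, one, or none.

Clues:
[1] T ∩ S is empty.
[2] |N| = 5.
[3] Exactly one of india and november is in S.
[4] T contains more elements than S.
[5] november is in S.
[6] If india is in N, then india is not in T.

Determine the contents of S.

S = {november}

From (5): november ∈ S.
(1) (disjoint): november ∉ T.
(2): only 5 candidates remain for N, so all are in.
(3) (exactly one): india ∉ S.
(6): india ∉ T.
Suppose romeo ∈ S: no assignment then satisfies all the clues, so romeo ∉ S.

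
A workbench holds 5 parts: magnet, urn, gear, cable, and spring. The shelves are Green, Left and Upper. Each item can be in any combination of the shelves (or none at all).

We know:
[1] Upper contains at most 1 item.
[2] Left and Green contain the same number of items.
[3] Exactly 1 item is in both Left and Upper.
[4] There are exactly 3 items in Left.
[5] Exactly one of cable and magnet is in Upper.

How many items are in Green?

3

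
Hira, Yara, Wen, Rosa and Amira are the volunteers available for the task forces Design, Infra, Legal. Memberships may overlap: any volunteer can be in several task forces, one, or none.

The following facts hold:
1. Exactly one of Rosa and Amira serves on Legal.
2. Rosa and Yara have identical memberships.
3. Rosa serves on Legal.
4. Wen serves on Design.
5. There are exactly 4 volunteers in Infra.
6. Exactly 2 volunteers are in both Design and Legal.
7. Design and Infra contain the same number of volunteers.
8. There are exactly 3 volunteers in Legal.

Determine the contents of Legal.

Legal = {Hira, Rosa, Yara}

From (3): Rosa ∈ Legal.
From (4): Wen ∈ Design.
(1) (exactly one): Amira ∉ Legal.
(2): Yara matches Rosa: Yara ∈ Legal.
Suppose Hira ∉ Legal: no assignment then satisfies all the clues, so Hira ∈ Legal.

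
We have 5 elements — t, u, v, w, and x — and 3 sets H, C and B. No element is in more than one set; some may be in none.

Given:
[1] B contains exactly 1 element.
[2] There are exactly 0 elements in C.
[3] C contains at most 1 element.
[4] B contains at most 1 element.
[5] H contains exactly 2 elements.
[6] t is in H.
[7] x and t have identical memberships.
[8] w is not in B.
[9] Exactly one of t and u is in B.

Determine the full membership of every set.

H = {t, x}; C = {}; B = {u}

From (6): t ∈ H.
From (8): w ∉ B.
(2): C already has 0, so the rest are out.
(7): x matches t: x ∈ H.
(9) (exactly one): u ∈ B.
(1): B already has 1, so the rest are out.
(5): H already has 2, so the rest are out.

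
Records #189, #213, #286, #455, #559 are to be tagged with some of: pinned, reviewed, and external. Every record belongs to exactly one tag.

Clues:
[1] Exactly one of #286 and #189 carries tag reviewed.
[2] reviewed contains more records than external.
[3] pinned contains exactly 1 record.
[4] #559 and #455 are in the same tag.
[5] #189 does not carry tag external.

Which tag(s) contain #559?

#559: reviewed

From (5): #189 ∉ external.
Suppose #559 ∈ pinned: no assignment then satisfies all the clues, so #559 ∉ pinned.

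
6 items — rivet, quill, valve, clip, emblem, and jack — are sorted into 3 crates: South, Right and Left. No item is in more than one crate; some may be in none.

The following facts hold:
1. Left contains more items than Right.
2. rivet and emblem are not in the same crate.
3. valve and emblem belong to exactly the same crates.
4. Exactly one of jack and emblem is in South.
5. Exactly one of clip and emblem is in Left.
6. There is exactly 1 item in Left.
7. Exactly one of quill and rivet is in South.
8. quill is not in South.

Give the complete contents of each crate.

South = {jack, rivet}; Right = {}; Left = {clip}

From (8): quill ∉ South.
(7) (exactly one): rivet ∈ South.
(2): emblem ∉ South.
(3): valve matches emblem: valve ∉ South.
(4) (exactly one): jack ∈ South.
Suppose quill ∈ Right: no assignment then satisfies all the clues, so quill ∉ Right.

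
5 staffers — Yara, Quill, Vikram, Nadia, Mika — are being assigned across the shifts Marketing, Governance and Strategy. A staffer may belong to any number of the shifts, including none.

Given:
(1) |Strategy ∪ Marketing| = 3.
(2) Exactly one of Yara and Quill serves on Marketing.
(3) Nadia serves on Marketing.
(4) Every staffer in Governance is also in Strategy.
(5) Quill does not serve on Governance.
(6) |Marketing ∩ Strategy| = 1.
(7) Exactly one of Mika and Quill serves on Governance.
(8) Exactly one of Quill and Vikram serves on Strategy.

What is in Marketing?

Marketing = {Nadia, Quill}

From (3): Nadia ∈ Marketing.
From (5): Quill ∉ Governance.
(7) (exactly one): Mika ∈ Governance.
(4) with Mika ∈ Governance: Mika ∈ Strategy.
Suppose Yara ∈ Marketing: no assignment then satisfies all the clues, so Yara ∉ Marketing.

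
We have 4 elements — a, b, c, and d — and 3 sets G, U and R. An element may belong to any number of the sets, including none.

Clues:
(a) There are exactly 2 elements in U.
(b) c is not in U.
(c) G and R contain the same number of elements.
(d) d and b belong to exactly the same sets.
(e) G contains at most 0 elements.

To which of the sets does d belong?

d: U

From (b): c ∉ U.
(e): G already has 0, so the rest are out.
Suppose d ∉ U: no assignment then satisfies all the clues, so d ∈ U.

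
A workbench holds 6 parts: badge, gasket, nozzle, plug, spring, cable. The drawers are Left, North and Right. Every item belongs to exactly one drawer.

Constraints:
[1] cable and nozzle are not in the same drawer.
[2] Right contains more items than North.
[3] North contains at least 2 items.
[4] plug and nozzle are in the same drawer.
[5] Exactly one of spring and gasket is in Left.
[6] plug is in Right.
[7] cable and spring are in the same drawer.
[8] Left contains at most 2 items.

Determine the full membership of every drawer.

From (6): plug ∈ Right.
(4): nozzle matches plug: nozzle ∉ Left.
(4): nozzle matches plug: nozzle ∉ North.
(4): nozzle matches plug: nozzle ∈ Right.
(1): cable ∉ Right.
(7): spring matches cable: spring ∉ Right.
Suppose badge ∈ Left: no assignment then satisfies all the clues, so badge ∉ Left.

Left = {gasket}; North = {cable, spring}; Right = {badge, nozzle, plug}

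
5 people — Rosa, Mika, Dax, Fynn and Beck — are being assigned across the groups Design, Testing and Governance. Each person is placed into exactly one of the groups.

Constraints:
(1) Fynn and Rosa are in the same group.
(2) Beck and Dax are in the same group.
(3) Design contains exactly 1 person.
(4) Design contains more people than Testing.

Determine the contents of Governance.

Governance = {Beck, Dax, Fynn, Rosa}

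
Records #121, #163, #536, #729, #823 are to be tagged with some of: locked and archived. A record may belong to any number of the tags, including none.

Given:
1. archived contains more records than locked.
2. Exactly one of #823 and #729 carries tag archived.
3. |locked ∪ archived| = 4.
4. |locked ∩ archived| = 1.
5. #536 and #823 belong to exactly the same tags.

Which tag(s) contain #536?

#536: archived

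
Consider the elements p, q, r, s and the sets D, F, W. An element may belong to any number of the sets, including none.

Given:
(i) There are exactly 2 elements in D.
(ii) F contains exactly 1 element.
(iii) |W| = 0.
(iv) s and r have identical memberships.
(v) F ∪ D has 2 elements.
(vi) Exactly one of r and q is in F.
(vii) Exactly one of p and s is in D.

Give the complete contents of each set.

D = {p, q}; F = {q}; W = {}

(iii): W already has 0, so the rest are out.
Suppose p ∉ D: no assignment then satisfies all the clues, so p ∈ D.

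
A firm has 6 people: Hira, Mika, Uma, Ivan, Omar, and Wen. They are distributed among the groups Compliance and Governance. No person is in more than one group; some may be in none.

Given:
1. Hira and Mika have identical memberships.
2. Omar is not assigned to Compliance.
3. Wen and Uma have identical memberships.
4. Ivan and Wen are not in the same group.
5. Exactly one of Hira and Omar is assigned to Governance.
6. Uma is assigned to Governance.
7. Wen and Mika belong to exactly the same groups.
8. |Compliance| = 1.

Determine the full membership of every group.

Compliance = {Ivan}; Governance = {Hira, Mika, Uma, Wen}

From (2): Omar ∉ Compliance.
From (6): Uma ∈ Governance.
(3): Wen matches Uma: Wen ∉ Compliance.
(3): Wen matches Uma: Wen ∈ Governance.
(4): Ivan ∉ Governance.
(7): Mika matches Wen: Mika ∉ Compliance.
(7): Mika matches Wen: Mika ∈ Governance.
(1): Hira matches Mika: Hira ∉ Compliance.
(1): Hira matches Mika: Hira ∈ Governance.
(5) (exactly one): Omar ∉ Governance.
(8): only 1 candidates remain for Compliance, so all are in.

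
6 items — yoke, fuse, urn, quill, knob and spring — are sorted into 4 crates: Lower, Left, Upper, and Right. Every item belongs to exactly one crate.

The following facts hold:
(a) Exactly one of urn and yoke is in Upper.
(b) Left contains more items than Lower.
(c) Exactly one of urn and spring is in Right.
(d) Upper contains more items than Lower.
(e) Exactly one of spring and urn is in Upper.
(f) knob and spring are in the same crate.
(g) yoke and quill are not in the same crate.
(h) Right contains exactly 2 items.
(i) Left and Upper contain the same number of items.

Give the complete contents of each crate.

Lower = {}; Left = {fuse, yoke}; Upper = {quill, urn}; Right = {knob, spring}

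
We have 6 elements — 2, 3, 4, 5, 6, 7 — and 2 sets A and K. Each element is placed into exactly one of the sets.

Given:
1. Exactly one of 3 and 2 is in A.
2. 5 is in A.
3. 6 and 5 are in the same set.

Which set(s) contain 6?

From (2): 5 ∈ A.
(3): 6 matches 5: 6 ∈ A.

6: A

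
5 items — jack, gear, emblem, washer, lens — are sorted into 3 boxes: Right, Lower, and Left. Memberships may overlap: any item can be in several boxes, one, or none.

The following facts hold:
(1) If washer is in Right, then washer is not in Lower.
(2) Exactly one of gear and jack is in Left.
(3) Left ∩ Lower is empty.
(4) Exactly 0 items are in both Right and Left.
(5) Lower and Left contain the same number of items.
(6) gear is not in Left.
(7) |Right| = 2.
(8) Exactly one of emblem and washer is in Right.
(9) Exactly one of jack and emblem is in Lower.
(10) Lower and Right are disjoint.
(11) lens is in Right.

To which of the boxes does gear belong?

From (6): gear ∉ Left.
From (11): lens ∈ Right.
(2) (exactly one): jack ∈ Left.
(3) (disjoint): jack ∉ Lower.
(9) (exactly one): emblem ∈ Lower.
(10) (disjoint): emblem ∉ Right.
(10) (disjoint): lens ∉ Lower.
(3) (disjoint): emblem ∉ Left.
(8) (exactly one): washer ∈ Right.
(10) (disjoint): washer ∉ Lower.
(7): Right already has 2, so the rest are out.
Suppose gear ∈ Lower: no assignment then satisfies all the clues, so gear ∉ Lower.

gear: none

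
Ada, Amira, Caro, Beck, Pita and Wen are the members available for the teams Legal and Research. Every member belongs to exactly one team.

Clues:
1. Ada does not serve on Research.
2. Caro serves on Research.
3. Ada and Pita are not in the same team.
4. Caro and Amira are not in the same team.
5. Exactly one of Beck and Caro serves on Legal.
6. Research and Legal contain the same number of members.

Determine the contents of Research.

Research = {Caro, Pita, Wen}

From (1): Ada ∉ Research.
From (2): Caro ∈ Research.
(4): Amira ∉ Research.
(5) (exactly one): Beck ∈ Legal.
Only one team left: Ada ∈ Legal.
Only one team left: Amira ∈ Legal.
(3): Pita ∉ Legal.
Only one team left: Pita ∈ Research.
Suppose Wen ∉ Research: no assignment then satisfies all the clues, so Wen ∈ Research.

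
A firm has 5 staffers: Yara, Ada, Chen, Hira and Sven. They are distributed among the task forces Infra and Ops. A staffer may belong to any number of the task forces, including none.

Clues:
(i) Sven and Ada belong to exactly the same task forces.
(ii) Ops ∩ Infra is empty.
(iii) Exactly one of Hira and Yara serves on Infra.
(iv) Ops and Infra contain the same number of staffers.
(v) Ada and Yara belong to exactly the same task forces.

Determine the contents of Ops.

Ops = {Chen}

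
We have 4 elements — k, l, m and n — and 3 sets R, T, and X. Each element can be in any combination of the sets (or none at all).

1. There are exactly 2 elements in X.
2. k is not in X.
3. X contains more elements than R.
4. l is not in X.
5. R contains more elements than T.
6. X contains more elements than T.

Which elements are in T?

T = {}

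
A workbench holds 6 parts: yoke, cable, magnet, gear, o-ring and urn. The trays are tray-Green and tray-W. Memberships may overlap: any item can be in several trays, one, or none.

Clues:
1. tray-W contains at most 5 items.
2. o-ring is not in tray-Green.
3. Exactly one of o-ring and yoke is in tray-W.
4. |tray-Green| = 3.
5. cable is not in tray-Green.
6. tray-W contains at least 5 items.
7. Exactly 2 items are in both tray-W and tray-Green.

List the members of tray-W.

From (2): o-ring ∉ tray-Green.
From (5): cable ∉ tray-Green.
Suppose yoke ∈ tray-W: no assignment then satisfies all the clues, so yoke ∉ tray-W.

tray-W = {cable, gear, magnet, o-ring, urn}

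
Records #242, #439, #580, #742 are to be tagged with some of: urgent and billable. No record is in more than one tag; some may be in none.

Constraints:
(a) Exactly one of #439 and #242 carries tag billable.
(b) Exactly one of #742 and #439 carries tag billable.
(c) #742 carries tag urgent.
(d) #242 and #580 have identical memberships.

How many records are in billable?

From (c): #742 ∈ urgent.
(b) (exactly one): #439 ∈ billable.
(a) (exactly one): #242 ∉ billable.
(d): #580 matches #242: #580 ∉ billable.

1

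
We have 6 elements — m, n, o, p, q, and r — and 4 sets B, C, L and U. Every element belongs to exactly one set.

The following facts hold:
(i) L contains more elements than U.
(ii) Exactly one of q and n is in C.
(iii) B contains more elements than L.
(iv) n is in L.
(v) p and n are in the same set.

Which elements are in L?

L = {n, p}

From (iv): n ∈ L.
(ii) (exactly one): q ∈ C.
(v): p matches n: p ∉ B.
(v): p matches n: p ∉ C.
(v): p matches n: p ∈ L.
Suppose m ∈ L: no assignment then satisfies all the clues, so m ∉ L.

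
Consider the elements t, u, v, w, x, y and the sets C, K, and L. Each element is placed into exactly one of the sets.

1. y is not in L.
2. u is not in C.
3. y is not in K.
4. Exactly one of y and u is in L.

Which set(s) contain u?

u: L

From (1): y ∉ L.
From (2): u ∉ C.
From (3): y ∉ K.
(4) (exactly one): u ∈ L.
Only one set left: y ∈ C.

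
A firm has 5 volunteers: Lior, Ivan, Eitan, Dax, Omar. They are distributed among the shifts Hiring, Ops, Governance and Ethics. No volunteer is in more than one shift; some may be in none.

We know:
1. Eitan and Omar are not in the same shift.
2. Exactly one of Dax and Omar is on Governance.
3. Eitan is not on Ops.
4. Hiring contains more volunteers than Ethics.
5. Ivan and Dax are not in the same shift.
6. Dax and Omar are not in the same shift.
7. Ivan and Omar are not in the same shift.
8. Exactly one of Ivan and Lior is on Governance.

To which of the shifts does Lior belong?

Lior: Governance

From (3): Eitan ∉ Ops.
Suppose Lior ∈ Hiring: no assignment then satisfies all the clues, so Lior ∉ Hiring.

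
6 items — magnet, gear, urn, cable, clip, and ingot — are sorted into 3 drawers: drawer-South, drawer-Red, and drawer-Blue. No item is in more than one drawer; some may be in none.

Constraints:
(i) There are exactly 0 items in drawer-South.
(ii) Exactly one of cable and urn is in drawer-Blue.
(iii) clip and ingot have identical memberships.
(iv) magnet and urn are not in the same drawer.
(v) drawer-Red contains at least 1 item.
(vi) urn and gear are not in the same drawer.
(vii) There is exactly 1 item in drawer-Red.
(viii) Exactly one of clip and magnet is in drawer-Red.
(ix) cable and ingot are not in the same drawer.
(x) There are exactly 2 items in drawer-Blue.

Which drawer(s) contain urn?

urn: none

(i): drawer-South already has 0, so the rest are out.
Suppose urn ∈ drawer-Red: no assignment then satisfies all the clues, so urn ∉ drawer-Red.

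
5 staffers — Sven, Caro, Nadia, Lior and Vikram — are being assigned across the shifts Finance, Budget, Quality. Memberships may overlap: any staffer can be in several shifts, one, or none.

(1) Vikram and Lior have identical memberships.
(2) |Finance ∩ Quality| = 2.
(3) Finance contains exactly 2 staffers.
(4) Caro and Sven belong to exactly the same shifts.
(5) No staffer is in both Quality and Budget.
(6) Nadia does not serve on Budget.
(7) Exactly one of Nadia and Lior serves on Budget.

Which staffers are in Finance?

From (6): Nadia ∉ Budget.
(7) (exactly one): Lior ∈ Budget.
(1): Vikram matches Lior: Vikram ∈ Budget.
(5) (disjoint): Lior ∉ Quality.
(5) (disjoint): Vikram ∉ Quality.
Suppose Sven ∉ Finance: no assignment then satisfies all the clues, so Sven ∈ Finance.

Finance = {Caro, Sven}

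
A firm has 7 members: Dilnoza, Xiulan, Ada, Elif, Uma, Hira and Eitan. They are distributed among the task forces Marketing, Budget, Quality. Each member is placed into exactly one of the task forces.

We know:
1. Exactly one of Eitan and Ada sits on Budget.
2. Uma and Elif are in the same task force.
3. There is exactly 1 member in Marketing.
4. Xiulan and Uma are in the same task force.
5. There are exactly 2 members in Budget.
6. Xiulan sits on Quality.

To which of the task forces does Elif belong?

Elif: Quality

From (6): Xiulan ∈ Quality.
(4): Uma matches Xiulan: Uma ∉ Marketing.
(4): Uma matches Xiulan: Uma ∉ Budget.
(4): Uma matches Xiulan: Uma ∈ Quality.
(2): Elif matches Uma: Elif ∉ Marketing.
(2): Elif matches Uma: Elif ∉ Budget.
(2): Elif matches Uma: Elif ∈ Quality.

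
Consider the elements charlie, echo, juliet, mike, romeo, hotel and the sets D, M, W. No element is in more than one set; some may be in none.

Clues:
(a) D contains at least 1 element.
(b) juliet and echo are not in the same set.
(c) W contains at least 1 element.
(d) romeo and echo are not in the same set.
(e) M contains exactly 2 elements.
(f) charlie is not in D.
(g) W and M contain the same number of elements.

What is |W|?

2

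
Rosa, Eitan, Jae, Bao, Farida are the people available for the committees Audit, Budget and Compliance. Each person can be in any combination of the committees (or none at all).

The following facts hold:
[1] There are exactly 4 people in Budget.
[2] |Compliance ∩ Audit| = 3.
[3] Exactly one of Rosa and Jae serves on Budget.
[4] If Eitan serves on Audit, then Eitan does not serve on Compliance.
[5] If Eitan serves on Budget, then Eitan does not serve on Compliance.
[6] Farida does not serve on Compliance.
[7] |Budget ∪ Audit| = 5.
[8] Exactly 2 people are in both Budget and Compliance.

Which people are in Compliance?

Compliance = {Bao, Jae, Rosa}

From (6): Farida ∉ Compliance.
Suppose Rosa ∉ Compliance: no assignment then satisfies all the clues, so Rosa ∈ Compliance.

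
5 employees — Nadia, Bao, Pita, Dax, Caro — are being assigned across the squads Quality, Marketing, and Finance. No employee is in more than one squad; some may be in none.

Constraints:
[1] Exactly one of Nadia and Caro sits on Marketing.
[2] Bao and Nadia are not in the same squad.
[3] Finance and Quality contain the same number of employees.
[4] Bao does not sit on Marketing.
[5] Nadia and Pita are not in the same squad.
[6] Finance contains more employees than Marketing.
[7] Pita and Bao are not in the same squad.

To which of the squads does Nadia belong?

Nadia: Marketing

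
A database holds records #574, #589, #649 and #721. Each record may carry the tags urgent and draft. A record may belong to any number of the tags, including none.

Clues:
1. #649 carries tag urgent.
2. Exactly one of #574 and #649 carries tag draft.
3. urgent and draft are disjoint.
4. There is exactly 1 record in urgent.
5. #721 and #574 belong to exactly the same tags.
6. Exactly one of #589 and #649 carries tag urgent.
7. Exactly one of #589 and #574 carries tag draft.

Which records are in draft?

draft = {#574, #721}

From (1): #649 ∈ urgent.
(3) (disjoint): #649 ∉ draft.
(4): urgent already has 1, so the rest are out.
(2) (exactly one): #574 ∈ draft.
(5): #721 matches #574: #721 ∈ draft.
(7) (exactly one): #589 ∉ draft.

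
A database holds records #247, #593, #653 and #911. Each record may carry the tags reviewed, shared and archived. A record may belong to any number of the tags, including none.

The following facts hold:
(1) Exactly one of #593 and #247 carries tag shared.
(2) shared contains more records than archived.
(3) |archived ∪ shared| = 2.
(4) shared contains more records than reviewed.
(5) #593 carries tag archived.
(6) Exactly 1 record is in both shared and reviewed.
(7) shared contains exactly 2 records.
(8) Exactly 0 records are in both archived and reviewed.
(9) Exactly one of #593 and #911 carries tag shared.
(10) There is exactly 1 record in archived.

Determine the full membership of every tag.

reviewed = {#653}; shared = {#593, #653}; archived = {#593}

From (5): #593 ∈ archived.
(10): archived already has 1, so the rest are out.
Suppose #247 ∈ reviewed: no assignment then satisfies all the clues, so #247 ∉ reviewed.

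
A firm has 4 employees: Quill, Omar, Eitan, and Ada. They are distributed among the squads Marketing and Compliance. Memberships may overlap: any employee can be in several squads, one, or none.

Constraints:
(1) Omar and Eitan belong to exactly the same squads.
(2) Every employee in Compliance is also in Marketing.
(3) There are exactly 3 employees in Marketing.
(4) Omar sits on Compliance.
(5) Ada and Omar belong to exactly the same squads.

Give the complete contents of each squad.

From (4): Omar ∈ Compliance.
(1): Eitan matches Omar: Eitan ∈ Compliance.
(2) with Omar ∈ Compliance: Omar ∈ Marketing.
(2) with Eitan ∈ Compliance: Eitan ∈ Marketing.
(5): Ada matches Omar: Ada ∈ Marketing.
(5): Ada matches Omar: Ada ∈ Compliance.
(3): Marketing already has 3, so the rest are out.
(2) contrapositive: Quill ∉ Compliance.

Marketing = {Ada, Eitan, Omar}; Compliance = {Ada, Eitan, Omar}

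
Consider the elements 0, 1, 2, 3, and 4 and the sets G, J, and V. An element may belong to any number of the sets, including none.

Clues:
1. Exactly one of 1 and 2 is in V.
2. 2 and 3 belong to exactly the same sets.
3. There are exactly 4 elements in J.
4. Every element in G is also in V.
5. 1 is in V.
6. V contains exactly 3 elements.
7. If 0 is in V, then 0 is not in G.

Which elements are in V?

From (5): 1 ∈ V.
(1) (exactly one): 2 ∉ V.
(2): 3 matches 2: 3 ∉ V.
(4) contrapositive: 2 ∉ G.
(4) contrapositive: 3 ∉ G.
(6): only 3 candidates remain for V, so all are in.
(7): 0 ∉ G.

V = {0, 1, 4}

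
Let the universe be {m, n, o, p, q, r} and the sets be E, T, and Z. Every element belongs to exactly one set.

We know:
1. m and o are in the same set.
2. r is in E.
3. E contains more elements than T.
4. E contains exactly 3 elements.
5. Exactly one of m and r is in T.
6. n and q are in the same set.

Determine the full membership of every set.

E = {n, q, r}; T = {m, o}; Z = {p}

From (2): r ∈ E.
(5) (exactly one): m ∈ T.
(1): o matches m: o ∉ E.
(1): o matches m: o ∈ T.
Suppose n ∉ E: no assignment then satisfies all the clues, so n ∈ E.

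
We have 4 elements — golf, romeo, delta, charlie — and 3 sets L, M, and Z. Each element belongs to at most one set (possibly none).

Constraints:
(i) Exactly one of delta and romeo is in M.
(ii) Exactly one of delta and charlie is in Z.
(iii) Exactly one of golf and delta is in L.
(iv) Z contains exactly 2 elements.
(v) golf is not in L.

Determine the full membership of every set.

From (v): golf ∉ L.
(iii) (exactly one): delta ∈ L.
(i) (exactly one): romeo ∈ M.
(ii) (exactly one): charlie ∈ Z.
(iv): only 2 candidates remain for Z, so all are in.

L = {delta}; M = {romeo}; Z = {charlie, golf}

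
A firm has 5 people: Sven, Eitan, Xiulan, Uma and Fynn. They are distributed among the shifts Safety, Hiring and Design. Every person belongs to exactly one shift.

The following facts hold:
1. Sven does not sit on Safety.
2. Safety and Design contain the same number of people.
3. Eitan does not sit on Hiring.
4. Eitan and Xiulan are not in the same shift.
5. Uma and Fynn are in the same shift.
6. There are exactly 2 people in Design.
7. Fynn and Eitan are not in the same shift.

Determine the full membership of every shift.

Safety = {Fynn, Uma}; Hiring = {Xiulan}; Design = {Eitan, Sven}

From (1): Sven ∉ Safety.
From (3): Eitan ∉ Hiring.
Suppose Sven ∈ Hiring: no assignment then satisfies all the clues, so Sven ∉ Hiring.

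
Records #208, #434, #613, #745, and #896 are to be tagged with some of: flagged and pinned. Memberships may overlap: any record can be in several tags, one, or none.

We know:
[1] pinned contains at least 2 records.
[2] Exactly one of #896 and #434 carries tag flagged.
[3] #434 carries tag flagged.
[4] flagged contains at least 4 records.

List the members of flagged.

flagged = {#208, #434, #613, #745}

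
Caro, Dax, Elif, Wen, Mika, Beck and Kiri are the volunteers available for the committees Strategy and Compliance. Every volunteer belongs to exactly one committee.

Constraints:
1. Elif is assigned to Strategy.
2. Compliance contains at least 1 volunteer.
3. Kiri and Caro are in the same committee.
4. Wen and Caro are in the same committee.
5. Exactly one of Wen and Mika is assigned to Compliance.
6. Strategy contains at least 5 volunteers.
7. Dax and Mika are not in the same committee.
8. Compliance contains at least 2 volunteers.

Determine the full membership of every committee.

Strategy = {Caro, Dax, Elif, Kiri, Wen}; Compliance = {Beck, Mika}

From (1): Elif ∈ Strategy.
Suppose Caro ∉ Strategy: no assignment then satisfies all the clues, so Caro ∈ Strategy.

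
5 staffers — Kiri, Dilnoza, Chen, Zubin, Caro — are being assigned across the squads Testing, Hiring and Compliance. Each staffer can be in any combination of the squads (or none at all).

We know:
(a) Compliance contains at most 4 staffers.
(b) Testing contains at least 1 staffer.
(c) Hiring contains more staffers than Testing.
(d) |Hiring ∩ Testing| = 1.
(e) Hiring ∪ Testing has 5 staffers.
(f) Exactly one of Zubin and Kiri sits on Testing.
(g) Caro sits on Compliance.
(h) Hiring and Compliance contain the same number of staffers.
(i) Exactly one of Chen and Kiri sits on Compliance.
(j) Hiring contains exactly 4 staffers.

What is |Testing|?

2

From (g): Caro ∈ Compliance.
Suppose Dilnoza ∉ Compliance: no assignment then satisfies all the clues, so Dilnoza ∈ Compliance.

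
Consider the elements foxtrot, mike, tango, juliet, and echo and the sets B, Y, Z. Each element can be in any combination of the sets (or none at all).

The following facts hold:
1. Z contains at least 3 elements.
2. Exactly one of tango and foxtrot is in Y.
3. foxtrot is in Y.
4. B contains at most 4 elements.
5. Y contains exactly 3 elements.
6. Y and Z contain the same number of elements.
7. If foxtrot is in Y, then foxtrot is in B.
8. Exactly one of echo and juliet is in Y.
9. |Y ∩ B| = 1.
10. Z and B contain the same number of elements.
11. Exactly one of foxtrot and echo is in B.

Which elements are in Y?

From (3): foxtrot ∈ Y.
(2) (exactly one): tango ∉ Y.
(7): foxtrot ∈ B.
(11) (exactly one): echo ∉ B.
Suppose mike ∉ Y: no assignment then satisfies all the clues, so mike ∈ Y.

Y = {echo, foxtrot, mike}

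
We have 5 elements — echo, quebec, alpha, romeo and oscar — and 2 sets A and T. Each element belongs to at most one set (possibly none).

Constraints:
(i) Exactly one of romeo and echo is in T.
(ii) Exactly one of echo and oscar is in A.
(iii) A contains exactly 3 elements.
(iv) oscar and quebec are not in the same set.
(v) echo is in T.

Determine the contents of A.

From (v): echo ∈ T.
(i) (exactly one): romeo ∉ T.
(ii) (exactly one): oscar ∈ A.
(iv): quebec ∉ A.
(iii): only 3 candidates remain for A, so all are in.

A = {alpha, oscar, romeo}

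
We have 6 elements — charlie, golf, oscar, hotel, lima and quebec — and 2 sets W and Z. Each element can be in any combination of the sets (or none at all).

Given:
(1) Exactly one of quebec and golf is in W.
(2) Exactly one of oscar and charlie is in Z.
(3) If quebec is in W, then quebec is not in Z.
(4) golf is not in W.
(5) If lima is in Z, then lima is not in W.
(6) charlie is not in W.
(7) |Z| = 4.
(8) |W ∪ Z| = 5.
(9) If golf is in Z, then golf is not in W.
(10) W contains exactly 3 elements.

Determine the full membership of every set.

From (4): golf ∉ W.
From (6): charlie ∉ W.
(1) (exactly one): quebec ∈ W.
(3): quebec ∉ Z.
Suppose charlie ∈ Z: no assignment then satisfies all the clues, so charlie ∉ Z.

W = {hotel, oscar, quebec}; Z = {golf, hotel, lima, oscar}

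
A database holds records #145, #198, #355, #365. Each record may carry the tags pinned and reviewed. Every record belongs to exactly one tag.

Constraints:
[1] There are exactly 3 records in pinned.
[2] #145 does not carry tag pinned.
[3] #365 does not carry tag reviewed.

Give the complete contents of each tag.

From (2): #145 ∉ pinned.
From (3): #365 ∉ reviewed.
(1): only 3 candidates remain for pinned, so all are in.
Only one tag left: #145 ∈ reviewed.

pinned = {#198, #355, #365}; reviewed = {#145}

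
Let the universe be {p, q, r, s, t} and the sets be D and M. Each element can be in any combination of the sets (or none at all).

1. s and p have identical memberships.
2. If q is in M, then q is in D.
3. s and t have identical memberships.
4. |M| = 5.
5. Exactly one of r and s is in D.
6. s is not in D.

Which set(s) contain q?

From (6): s ∉ D.
(1): p matches s: p ∉ D.
(3): t matches s: t ∉ D.
(4): only 5 candidates remain for M, so all are in.
(5) (exactly one): r ∈ D.
(2): q ∈ D.

q: D, M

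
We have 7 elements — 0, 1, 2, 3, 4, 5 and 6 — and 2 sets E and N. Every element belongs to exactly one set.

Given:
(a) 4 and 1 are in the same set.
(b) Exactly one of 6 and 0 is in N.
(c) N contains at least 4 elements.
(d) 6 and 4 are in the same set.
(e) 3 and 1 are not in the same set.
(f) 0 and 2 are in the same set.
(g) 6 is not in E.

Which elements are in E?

E = {0, 2, 3}

From (g): 6 ∉ E.
(d): 4 matches 6: 4 ∉ E.
Only one set left: 4 ∈ N.
Only one set left: 6 ∈ N.
(a): 1 matches 4: 1 ∉ E.
(a): 1 matches 4: 1 ∈ N.
(b) (exactly one): 0 ∉ N.
(e): 3 ∉ N.
(f): 2 matches 0: 2 ∉ N.
Only one set left: 0 ∈ E.
Only one set left: 2 ∈ E.
(c): only 4 candidates remain for N, so all are in.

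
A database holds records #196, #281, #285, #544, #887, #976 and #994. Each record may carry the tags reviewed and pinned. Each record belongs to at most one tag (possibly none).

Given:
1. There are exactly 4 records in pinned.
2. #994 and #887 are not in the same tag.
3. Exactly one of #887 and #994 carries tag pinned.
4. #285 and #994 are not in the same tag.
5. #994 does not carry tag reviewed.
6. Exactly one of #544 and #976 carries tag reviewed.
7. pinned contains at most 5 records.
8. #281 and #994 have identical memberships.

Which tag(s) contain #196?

#196: pinned

From (5): #994 ∉ reviewed.
(8): #281 matches #994: #281 ∉ reviewed.
Suppose #196 ∈ reviewed: no assignment then satisfies all the clues, so #196 ∉ reviewed.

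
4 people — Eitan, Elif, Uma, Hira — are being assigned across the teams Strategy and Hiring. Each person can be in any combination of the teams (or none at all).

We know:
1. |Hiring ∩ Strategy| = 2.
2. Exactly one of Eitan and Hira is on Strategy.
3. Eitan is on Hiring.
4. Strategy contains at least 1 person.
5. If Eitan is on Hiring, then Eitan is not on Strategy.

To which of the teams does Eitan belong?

Eitan: Hiring

From (3): Eitan ∈ Hiring.
(5): Eitan ∉ Strategy.
(2) (exactly one): Hira ∈ Strategy.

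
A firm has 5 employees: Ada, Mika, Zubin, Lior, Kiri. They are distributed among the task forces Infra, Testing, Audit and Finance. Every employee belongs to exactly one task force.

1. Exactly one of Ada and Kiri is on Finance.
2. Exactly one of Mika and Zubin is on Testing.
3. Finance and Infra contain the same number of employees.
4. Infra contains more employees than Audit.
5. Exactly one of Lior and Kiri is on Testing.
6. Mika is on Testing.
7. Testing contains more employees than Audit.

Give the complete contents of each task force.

Infra = {Zubin}; Testing = {Ada, Lior, Mika}; Audit = {}; Finance = {Kiri}

From (6): Mika ∈ Testing.
(2) (exactly one): Zubin ∉ Testing.
Suppose Ada ∈ Infra: no assignment then satisfies all the clues, so Ada ∉ Infra.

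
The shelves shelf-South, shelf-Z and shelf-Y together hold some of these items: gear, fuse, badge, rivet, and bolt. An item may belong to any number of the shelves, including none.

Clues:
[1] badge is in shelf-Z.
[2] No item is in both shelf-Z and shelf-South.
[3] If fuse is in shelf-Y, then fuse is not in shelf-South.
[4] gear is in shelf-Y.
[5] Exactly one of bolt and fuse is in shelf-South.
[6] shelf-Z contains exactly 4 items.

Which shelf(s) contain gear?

gear: shelf-Y, shelf-Z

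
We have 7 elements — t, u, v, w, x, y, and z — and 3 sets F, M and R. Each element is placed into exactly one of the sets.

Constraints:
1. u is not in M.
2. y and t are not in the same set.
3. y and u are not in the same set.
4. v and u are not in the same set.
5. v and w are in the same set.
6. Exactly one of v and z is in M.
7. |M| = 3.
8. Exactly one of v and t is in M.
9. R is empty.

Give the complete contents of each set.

F = {t, u, x, z}; M = {v, w, y}; R = {}

From (1): u ∉ M.
(9): R already has 0, so the rest are out.
Only one set left: u ∈ F.
(3): y ∉ F.
(4): v ∉ F.
(5): w matches v: w ∉ F.
Only one set left: v ∈ M.
Only one set left: w ∈ M.
Only one set left: y ∈ M.
(2): t ∉ M.
(6) (exactly one): z ∉ M.
Only one set left: z ∈ F.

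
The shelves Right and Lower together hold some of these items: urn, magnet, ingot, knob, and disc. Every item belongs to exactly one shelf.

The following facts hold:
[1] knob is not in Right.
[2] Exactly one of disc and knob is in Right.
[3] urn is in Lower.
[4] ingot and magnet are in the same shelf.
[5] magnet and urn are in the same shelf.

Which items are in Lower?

From (1): knob ∉ Right.
From (3): urn ∈ Lower.
(2) (exactly one): disc ∈ Right.
(5): magnet matches urn: magnet ∉ Right.
(5): magnet matches urn: magnet ∈ Lower.
Only one shelf left: knob ∈ Lower.
(4): ingot matches magnet: ingot ∉ Right.
(4): ingot matches magnet: ingot ∈ Lower.

Lower = {ingot, knob, magnet, urn}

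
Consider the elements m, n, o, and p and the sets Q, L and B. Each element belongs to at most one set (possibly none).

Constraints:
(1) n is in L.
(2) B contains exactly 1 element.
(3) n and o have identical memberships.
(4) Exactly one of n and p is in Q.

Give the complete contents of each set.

From (1): n ∈ L.
(3): o matches n: o ∉ Q.
(3): o matches n: o ∈ L.
(4) (exactly one): p ∈ Q.
(2): only 1 candidates remain for B, so all are in.

Q = {p}; L = {n, o}; B = {m}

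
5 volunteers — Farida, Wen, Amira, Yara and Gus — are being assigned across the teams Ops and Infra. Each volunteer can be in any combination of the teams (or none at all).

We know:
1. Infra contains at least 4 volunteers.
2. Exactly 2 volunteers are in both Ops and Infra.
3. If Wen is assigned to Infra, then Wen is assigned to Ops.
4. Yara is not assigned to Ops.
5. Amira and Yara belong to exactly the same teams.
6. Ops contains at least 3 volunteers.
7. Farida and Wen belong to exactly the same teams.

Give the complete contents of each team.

From (4): Yara ∉ Ops.
(5): Amira matches Yara: Amira ∉ Ops.
(6): only 3 candidates remain for Ops, so all are in.
Suppose Farida ∉ Infra: no assignment then satisfies all the clues, so Farida ∈ Infra.

Ops = {Farida, Gus, Wen}; Infra = {Amira, Farida, Wen, Yara}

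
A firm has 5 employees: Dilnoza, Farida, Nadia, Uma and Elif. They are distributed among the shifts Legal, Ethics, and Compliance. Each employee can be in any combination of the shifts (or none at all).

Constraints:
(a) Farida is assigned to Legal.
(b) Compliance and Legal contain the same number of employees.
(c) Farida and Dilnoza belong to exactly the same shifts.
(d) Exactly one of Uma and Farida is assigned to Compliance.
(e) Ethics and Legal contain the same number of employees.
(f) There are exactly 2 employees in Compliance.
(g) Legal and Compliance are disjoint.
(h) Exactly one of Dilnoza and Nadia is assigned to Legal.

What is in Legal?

Legal = {Dilnoza, Farida}

From (a): Farida ∈ Legal.
(c): Dilnoza matches Farida: Dilnoza ∈ Legal.
(g) (disjoint): Dilnoza ∉ Compliance.
(g) (disjoint): Farida ∉ Compliance.
(h) (exactly one): Nadia ∉ Legal.
(d) (exactly one): Uma ∈ Compliance.
(g) (disjoint): Uma ∉ Legal.
Suppose Elif ∈ Legal: no assignment then satisfies all the clues, so Elif ∉ Legal.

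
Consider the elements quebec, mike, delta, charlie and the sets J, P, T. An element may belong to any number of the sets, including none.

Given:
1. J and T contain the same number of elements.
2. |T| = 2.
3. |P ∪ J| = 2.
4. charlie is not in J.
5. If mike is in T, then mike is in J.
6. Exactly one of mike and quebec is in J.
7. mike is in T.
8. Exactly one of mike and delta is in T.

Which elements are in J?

J = {delta, mike}

From (4): charlie ∉ J.
From (7): mike ∈ T.
(5): mike ∈ J.
(6) (exactly one): quebec ∉ J.
(8) (exactly one): delta ∉ T.
Suppose delta ∉ J: no assignment then satisfies all the clues, so delta ∈ J.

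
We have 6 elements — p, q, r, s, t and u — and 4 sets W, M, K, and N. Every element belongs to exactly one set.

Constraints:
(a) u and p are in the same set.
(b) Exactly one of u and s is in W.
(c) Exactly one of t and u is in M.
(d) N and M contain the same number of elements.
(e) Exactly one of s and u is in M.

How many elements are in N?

2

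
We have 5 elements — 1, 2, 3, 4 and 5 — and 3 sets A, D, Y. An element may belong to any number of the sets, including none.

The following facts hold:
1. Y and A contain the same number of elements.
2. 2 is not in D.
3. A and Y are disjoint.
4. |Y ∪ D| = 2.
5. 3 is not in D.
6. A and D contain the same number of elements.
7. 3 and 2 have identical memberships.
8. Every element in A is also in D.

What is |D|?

1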